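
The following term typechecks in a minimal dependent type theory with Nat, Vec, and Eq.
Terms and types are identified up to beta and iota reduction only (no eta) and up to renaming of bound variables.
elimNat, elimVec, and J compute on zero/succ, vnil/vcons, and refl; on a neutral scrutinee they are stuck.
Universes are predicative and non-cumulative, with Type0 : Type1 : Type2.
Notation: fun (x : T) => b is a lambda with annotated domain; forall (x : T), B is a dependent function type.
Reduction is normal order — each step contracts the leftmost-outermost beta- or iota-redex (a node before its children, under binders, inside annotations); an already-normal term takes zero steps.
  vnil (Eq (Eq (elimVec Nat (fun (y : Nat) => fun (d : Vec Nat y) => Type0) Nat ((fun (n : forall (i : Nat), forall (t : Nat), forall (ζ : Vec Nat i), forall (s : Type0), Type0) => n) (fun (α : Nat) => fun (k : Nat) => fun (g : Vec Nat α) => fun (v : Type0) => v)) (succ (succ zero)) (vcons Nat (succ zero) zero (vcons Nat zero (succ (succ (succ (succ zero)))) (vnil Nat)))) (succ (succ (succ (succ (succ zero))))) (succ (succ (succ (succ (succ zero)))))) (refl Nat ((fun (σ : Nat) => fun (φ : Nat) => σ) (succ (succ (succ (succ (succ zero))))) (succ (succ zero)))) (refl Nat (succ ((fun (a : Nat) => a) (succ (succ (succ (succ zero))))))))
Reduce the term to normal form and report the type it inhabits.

reduced normal form:
  vnil (Eq (Eq Nat (succ (succ (succ (succ (succ zero))))) (succ (succ (succ (succ (succ zero)))))) (refl Nat (succ (succ (succ (succ (succ zero)))))) (refl Nat (succ (succ (succ (succ (succ zero)))))))
the term's type:
  Vec (Eq (Eq Nat (succ (succ (succ (succ (succ zero))))) (succ (succ (succ (succ (succ zero)))))) (refl Nat (succ (succ (succ (succ (succ zero)))))) (refl Nat (succ (succ (succ (succ (succ zero))))))) zero
observation: reduction starts at an elimVec iota-redex, and 16 normal-order steps reach the normal form.


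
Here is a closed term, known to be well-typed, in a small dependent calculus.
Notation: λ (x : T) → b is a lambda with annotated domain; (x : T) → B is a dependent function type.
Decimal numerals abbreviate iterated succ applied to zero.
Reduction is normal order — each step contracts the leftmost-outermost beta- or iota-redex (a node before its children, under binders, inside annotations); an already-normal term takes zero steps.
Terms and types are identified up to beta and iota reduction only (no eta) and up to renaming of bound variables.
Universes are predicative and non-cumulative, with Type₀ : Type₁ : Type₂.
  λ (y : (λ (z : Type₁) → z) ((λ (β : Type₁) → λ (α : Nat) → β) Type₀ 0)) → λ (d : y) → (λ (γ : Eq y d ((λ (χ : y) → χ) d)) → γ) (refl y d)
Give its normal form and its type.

resulting normal form:
  λ (y : Type₀) → λ (z : y) → refl y z
inferred type:
  (y : Type₀) → (z : y) → Eq y z z


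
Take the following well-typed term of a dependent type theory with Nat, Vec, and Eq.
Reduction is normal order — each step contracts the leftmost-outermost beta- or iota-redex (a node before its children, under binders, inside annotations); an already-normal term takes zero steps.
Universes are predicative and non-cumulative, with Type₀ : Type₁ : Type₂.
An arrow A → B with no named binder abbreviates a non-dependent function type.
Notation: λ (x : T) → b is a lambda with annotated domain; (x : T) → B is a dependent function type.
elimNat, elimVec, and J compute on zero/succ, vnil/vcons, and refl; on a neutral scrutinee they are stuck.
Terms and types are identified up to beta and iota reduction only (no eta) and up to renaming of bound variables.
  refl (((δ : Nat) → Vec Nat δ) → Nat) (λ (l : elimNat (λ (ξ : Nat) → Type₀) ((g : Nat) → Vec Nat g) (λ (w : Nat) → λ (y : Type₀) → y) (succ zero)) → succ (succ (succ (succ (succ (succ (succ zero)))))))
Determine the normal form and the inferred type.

reduced normal form:
  refl (((δ : Nat) → Vec Nat δ) → Nat) (λ (l : (ξ : Nat) → Vec Nat ξ) → succ (succ (succ (succ (succ (succ (succ zero)))))))
inferred type:
  Eq (((δ : Nat) → Vec Nat δ) → Nat) (λ (l : (ξ : Nat) → Vec Nat ξ) → succ (succ (succ (succ (succ (succ (succ zero))))))) (λ (g : (w : Nat) → Vec Nat w) → succ (succ (succ (succ (succ (succ (succ zero)))))))


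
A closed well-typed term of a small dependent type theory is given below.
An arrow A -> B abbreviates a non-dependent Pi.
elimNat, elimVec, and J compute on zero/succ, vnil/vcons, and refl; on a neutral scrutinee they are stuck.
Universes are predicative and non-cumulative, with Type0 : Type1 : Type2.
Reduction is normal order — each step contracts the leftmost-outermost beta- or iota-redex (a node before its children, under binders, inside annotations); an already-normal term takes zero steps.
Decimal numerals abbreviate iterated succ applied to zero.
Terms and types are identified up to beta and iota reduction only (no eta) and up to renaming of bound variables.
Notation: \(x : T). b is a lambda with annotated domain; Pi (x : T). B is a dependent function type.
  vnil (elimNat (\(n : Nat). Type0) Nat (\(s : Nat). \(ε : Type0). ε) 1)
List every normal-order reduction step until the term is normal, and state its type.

normal-order reduction sequence:
  vnil (elimNat (\(n : Nat). Type0) Nat (\(s : Nat). \(ε : Type0). ε) 1)
  ~> vnil ((\(n : Nat). \(s : Type0). s) 0 (elimNat (\(ε : Nat). Type0) Nat (\(b : Nat). \(m : Type0). m) 0))
  ~> vnil ((\(n : Type0). n) (elimNat (\(s : Nat). Type0) Nat (\(ε : Nat). \(b : Type0). b) 0))
  ~> vnil (elimNat (\(n : Nat). Type0) Nat (\(s : Nat). \(ε : Type0). ε) 0)
  ~> vnil Nat
the term's type:
  Vec Nat 0


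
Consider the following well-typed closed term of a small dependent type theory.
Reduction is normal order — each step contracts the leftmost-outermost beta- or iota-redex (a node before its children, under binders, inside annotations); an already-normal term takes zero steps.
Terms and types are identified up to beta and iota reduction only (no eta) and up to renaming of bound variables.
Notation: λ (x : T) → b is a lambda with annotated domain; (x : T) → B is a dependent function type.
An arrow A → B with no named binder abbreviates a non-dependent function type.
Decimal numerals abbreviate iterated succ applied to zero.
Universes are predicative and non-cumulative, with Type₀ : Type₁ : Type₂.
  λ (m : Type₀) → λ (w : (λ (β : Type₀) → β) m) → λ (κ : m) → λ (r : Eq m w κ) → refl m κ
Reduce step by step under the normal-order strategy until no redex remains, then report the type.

normal-order reduction:
  λ (m : Type₀) → λ (w : (λ (β : Type₀) → β) m) → λ (κ : m) → λ (r : Eq m w κ) → refl m κ
  ~> λ (m : Type₀) → λ (w : m) → λ (β : m) → λ (κ : Eq m w β) → refl m β
the term's type:
  (m : Type₀) → (w : m) → (β : m) → Eq m w β → Eq m β β


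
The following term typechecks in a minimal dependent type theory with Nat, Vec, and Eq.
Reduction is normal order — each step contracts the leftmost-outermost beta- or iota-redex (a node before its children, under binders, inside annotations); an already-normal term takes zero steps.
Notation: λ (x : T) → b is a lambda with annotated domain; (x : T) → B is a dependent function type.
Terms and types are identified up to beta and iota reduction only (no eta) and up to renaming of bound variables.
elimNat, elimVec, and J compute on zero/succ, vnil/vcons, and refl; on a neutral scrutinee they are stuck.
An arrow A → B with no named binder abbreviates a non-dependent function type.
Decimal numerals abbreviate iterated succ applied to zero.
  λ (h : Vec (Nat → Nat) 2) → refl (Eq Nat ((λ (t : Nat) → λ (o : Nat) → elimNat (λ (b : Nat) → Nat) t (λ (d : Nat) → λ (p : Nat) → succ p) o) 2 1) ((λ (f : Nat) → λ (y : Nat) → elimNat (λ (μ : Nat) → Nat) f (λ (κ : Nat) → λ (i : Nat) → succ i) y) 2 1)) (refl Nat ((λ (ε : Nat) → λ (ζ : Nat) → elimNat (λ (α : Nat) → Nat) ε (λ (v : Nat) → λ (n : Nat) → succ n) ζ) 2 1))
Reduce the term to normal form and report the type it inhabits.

reduced normal form:
  λ (h : Vec (Nat → Nat) 2) → refl (Eq Nat 3 3) (refl Nat 3)
the term's type:
  Vec (Nat → Nat) 2 → Eq (Eq Nat 3 3) (refl Nat 3) (refl Nat 3)


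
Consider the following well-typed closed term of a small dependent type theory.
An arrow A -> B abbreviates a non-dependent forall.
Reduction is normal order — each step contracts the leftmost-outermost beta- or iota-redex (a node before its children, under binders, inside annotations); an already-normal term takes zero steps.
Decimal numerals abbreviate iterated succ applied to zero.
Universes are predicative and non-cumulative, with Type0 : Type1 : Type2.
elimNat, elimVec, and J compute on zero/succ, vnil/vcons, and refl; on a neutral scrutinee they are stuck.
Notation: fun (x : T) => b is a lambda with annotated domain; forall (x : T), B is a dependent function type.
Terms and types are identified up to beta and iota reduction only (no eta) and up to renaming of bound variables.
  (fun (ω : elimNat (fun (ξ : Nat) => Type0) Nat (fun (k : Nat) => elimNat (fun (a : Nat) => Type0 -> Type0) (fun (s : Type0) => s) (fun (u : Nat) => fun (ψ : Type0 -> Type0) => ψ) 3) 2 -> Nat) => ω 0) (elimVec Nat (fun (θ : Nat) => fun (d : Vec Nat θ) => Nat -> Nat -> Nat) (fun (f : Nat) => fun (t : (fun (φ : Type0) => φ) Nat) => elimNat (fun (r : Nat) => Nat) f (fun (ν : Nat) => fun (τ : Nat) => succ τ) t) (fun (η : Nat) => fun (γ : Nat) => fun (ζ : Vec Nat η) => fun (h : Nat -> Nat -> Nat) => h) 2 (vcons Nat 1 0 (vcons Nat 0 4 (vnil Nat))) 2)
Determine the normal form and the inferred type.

reduced normal form:
  2
type:
  Nat


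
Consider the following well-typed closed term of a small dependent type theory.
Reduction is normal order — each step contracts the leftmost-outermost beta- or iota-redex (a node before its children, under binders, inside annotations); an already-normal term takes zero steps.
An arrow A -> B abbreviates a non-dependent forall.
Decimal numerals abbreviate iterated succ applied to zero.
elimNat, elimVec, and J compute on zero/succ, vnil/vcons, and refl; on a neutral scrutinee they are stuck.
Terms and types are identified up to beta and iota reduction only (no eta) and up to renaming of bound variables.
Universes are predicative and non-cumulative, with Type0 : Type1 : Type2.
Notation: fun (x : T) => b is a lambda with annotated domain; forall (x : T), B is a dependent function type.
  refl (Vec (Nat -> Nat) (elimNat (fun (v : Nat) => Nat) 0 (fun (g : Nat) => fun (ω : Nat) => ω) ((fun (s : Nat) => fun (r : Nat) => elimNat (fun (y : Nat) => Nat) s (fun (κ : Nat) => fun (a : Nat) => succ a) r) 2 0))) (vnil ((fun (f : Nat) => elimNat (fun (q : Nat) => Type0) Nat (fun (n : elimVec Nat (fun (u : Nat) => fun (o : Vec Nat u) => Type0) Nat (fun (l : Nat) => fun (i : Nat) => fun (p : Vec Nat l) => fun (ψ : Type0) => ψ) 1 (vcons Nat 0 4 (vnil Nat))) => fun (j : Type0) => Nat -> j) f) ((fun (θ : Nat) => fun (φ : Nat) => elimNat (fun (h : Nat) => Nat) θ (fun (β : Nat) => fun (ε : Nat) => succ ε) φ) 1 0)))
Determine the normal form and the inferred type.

reduced normal form:
  refl (Vec (Nat -> Nat) 0) (vnil (Nat -> Nat))
inferred type:
  Eq (Vec (Nat -> Nat) 0) (vnil (Nat -> Nat)) (vnil (Nat -> Nat))
observation: contracting a beta-redex first, the term normalizes in 24 steps.


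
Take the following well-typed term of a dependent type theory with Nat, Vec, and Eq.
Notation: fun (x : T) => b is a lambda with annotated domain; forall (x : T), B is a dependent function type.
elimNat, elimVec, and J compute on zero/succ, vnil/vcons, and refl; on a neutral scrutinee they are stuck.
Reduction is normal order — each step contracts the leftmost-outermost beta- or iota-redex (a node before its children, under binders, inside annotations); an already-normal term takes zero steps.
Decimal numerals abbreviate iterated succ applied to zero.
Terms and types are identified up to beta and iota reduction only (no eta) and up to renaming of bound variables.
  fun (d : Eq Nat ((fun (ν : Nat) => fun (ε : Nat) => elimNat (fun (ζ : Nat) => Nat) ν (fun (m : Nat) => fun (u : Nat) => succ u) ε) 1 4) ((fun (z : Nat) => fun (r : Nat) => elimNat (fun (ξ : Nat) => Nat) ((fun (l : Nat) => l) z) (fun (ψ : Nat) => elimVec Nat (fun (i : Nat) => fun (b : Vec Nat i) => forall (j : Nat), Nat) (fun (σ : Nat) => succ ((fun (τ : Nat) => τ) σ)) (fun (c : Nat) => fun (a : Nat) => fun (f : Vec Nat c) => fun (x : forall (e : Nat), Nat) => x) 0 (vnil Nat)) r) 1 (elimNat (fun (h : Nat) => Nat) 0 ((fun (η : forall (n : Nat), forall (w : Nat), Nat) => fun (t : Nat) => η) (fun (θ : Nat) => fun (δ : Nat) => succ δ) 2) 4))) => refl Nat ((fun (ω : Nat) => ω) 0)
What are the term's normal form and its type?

normal form:
  fun (d : Eq Nat 5 5) => refl Nat 0
inferred type:
  forall (d : Eq Nat 5 5), Eq Nat 0 0
observation: reduction starts at a beta-redex, and 55 normal-order steps reach the normal form.


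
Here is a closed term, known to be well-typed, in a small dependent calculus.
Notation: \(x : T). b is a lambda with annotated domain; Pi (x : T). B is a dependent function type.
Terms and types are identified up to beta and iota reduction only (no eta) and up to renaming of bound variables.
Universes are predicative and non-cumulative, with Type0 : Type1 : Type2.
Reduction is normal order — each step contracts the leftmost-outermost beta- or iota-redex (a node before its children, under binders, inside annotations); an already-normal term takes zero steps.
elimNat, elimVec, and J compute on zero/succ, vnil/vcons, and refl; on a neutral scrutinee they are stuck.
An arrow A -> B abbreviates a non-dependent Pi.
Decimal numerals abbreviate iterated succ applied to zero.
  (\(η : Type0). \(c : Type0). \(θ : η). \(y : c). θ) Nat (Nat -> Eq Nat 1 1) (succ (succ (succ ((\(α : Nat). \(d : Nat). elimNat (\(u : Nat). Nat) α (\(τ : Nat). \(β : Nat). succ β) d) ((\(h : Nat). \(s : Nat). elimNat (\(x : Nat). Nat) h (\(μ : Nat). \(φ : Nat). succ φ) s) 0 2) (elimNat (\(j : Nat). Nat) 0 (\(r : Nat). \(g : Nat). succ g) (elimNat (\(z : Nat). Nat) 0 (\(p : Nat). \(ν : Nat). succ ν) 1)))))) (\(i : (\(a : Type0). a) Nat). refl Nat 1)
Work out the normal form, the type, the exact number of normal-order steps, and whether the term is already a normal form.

resulting normal form:
  6
type:
  Nat
steps to reach normal form (normal order): 27
started in normal form: no
first contracted redex: a beta-redex


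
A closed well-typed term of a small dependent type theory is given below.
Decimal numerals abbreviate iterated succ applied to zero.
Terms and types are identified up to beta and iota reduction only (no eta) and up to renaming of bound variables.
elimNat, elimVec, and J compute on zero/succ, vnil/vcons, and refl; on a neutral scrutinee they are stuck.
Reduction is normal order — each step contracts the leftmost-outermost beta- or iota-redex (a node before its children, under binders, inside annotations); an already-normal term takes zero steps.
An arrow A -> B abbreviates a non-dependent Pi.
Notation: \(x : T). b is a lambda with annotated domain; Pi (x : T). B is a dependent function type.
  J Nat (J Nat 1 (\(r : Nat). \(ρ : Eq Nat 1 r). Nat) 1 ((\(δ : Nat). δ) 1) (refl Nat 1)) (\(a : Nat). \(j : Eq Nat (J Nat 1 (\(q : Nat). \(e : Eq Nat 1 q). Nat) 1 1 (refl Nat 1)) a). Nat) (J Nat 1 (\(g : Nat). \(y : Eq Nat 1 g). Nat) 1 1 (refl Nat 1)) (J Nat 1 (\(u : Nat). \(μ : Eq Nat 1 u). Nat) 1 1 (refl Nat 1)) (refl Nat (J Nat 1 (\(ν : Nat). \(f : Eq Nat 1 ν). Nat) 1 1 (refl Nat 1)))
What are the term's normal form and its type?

resulting normal form:
  1
type:
  Nat


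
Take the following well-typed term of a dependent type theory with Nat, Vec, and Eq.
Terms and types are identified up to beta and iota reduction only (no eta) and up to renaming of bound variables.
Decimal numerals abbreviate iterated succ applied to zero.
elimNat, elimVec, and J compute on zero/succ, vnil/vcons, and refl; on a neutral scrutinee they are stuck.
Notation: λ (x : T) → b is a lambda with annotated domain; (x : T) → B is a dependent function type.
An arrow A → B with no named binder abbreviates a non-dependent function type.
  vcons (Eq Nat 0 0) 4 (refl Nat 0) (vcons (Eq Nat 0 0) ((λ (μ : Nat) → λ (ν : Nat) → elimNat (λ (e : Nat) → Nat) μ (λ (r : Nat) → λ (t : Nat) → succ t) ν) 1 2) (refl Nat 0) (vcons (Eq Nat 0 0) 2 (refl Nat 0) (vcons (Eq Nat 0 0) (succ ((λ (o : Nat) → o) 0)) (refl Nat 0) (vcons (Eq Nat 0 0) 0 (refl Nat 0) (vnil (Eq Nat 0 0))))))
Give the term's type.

the term's type:
  Vec (Eq Nat 0 0) 5


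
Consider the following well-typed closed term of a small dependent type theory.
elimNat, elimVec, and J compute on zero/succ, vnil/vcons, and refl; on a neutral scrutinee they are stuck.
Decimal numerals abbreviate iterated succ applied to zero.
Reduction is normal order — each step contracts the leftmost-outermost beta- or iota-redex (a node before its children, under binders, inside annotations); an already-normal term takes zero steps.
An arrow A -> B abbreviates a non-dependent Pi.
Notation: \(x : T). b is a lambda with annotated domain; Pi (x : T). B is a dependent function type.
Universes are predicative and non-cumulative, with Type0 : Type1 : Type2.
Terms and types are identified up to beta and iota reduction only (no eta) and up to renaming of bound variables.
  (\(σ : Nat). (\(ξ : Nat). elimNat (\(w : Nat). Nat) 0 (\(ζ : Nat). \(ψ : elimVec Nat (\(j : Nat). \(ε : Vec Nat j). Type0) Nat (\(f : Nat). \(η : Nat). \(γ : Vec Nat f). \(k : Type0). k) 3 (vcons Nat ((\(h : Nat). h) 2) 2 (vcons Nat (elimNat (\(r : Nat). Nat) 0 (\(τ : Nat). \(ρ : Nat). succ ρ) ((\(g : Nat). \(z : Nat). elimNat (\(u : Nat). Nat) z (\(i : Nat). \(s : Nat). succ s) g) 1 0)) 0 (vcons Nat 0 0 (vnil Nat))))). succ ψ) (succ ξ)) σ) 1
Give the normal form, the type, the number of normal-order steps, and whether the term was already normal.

resulting normal form:
  2
type:
  Nat
reduction steps (normal order): 9
started in normal form: no
first redex: a beta-redex


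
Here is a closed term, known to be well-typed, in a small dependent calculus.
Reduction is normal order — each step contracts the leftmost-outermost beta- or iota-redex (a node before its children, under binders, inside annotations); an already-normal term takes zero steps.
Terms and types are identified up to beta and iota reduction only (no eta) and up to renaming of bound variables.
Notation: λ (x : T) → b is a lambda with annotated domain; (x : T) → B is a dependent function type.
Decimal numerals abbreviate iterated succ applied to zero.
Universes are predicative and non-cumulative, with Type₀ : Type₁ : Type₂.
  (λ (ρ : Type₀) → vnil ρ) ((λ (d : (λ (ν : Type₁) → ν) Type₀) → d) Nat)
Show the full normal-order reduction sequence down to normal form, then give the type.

normal-order reduction sequence:
  (λ (ρ : Type₀) → vnil ρ) ((λ (d : (λ (ν : Type₁) → ν) Type₀) → d) Nat)
  ~> vnil ((λ (ρ : (λ (d : Type₁) → d) Type₀) → ρ) Nat)
  ~> vnil Nat
type:
  Vec Nat 0


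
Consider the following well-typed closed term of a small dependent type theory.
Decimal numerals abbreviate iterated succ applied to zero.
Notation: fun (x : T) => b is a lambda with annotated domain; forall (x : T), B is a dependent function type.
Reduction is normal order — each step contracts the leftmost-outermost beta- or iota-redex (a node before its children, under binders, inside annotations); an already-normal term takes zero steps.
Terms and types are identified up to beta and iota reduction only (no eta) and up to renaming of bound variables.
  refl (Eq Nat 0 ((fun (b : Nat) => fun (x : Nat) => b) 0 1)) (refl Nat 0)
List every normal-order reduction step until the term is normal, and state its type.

normal-order reduction:
  refl (Eq Nat 0 ((fun (b : Nat) => fun (x : Nat) => b) 0 1)) (refl Nat 0)
  ~> refl (Eq Nat 0 ((fun (b : Nat) => 0) 1)) (refl Nat 0)
  ~> refl (Eq Nat 0 0) (refl Nat 0)
type:
  Eq (Eq Nat 0 0) (refl Nat 0) (refl Nat 0)


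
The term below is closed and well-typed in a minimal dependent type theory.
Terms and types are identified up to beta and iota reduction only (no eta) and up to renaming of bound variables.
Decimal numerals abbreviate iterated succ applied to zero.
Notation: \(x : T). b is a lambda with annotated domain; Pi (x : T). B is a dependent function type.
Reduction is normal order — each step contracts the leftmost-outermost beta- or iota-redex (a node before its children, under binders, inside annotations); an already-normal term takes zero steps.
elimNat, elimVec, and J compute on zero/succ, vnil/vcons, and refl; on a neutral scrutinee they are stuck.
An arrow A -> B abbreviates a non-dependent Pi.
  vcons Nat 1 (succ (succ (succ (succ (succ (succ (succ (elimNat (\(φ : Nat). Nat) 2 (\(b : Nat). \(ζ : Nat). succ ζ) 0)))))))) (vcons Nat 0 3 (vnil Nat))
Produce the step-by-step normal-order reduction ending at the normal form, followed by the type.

normal-order reduction:
  vcons Nat 1 (succ (succ (succ (succ (succ (succ (succ (elimNat (\(φ : Nat). Nat) 2 (\(b : Nat). \(ζ : Nat). succ ζ) 0)))))))) (vcons Nat 0 3 (vnil Nat))
  ~> vcons Nat 1 9 (vcons Nat 0 3 (vnil Nat))
type:
  Vec Nat 2


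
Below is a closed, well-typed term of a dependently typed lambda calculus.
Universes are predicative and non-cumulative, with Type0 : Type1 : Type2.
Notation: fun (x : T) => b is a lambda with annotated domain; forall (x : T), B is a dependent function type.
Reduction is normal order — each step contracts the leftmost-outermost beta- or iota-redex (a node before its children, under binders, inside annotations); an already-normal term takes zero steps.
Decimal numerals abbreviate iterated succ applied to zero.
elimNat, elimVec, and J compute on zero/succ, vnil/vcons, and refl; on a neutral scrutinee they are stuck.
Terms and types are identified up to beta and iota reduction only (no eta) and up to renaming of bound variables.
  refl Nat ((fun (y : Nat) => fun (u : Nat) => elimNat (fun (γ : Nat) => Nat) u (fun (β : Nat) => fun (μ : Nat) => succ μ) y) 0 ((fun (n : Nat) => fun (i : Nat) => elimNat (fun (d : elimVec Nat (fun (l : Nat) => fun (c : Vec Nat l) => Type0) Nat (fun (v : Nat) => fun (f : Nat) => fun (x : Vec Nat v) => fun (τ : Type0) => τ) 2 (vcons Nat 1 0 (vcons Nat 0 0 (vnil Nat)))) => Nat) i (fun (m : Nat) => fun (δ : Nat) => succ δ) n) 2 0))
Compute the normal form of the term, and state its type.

resulting normal form:
  refl Nat 2
type:
  Eq Nat 2 2
observation: normalization takes exactly 12 steps under the normal-order strategy.


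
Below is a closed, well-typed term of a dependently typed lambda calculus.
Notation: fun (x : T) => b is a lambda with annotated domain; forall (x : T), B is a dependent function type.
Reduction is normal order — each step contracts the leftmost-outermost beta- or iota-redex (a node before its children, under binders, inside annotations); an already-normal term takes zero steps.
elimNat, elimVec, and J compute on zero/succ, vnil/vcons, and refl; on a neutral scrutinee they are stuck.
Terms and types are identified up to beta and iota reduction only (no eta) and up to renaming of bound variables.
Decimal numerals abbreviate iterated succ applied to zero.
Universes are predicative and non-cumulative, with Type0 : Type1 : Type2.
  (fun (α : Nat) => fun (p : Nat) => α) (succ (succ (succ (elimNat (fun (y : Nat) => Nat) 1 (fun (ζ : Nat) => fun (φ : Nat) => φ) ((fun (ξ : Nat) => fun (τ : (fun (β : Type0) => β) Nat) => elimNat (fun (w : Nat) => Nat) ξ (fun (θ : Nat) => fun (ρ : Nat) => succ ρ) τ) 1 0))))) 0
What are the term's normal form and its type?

reduced normal form:
  4
inferred type:
  Nat
observation: reduction starts at a beta-redex, and 9 normal-order steps reach the normal form.


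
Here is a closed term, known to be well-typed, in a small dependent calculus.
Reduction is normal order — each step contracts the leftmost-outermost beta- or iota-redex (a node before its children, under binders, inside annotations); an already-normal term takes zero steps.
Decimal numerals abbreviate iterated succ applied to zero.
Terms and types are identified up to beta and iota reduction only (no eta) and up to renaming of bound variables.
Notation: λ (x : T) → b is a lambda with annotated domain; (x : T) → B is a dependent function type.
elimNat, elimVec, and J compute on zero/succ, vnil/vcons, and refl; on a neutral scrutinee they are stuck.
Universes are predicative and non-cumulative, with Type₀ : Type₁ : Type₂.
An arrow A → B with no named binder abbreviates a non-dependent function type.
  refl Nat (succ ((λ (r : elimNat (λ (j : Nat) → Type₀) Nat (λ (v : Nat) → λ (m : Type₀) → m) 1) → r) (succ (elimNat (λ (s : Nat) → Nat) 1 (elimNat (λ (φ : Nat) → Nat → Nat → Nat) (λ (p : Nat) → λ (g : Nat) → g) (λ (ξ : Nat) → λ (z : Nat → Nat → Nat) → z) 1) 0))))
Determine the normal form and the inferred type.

normal form:
  refl Nat 3
inferred type:
  Eq Nat 3 3
observation: 2 normal-order steps normalize the term, beginning with a beta-redex.


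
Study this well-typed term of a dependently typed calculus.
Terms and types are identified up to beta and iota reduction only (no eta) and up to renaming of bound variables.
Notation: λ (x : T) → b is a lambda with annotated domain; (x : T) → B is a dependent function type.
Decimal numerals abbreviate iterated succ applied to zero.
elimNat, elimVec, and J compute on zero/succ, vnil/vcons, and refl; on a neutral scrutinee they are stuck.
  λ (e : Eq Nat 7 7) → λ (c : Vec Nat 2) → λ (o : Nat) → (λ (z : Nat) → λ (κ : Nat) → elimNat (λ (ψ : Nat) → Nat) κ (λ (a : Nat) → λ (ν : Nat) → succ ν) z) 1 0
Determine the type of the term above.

inferred type:
  (e : Eq Nat 7 7) → (c : Vec Nat 2) → (o : Nat) → Nat


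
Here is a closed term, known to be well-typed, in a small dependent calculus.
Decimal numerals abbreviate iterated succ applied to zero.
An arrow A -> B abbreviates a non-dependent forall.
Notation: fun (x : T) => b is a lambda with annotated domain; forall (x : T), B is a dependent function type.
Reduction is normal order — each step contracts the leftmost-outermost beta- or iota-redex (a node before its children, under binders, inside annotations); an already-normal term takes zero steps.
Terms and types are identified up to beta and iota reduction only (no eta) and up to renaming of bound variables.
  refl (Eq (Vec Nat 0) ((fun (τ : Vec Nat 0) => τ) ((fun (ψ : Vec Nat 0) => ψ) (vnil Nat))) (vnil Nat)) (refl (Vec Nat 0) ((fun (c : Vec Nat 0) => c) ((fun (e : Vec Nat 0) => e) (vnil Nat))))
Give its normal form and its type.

reduced normal form:
  refl (Eq (Vec Nat 0) (vnil Nat) (vnil Nat)) (refl (Vec Nat 0) (vnil Nat))
type:
  Eq (Eq (Vec Nat 0) (vnil Nat) (vnil Nat)) (refl (Vec Nat 0) (vnil Nat)) (refl (Vec Nat 0) (vnil Nat))


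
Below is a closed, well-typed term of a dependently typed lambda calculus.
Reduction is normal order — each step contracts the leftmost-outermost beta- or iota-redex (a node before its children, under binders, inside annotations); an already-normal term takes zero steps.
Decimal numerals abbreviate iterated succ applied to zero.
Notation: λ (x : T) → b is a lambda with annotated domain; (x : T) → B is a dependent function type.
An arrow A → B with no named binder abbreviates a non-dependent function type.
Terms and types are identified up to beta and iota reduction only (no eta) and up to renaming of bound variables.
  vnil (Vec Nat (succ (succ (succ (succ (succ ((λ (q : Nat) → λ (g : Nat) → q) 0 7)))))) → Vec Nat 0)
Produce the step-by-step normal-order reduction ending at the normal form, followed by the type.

reduction (normal order):
  vnil (Vec Nat (succ (succ (succ (succ (succ ((λ (q : Nat) → λ (g : Nat) → q) 0 7)))))) → Vec Nat 0)
  ~> vnil (Vec Nat (succ (succ (succ (succ (succ ((λ (q : Nat) → 0) 7)))))) → Vec Nat 0)
  ~> vnil (Vec Nat 5 → Vec Nat 0)
the term's type:
  Vec (Vec Nat 5 → Vec Nat 0) 0


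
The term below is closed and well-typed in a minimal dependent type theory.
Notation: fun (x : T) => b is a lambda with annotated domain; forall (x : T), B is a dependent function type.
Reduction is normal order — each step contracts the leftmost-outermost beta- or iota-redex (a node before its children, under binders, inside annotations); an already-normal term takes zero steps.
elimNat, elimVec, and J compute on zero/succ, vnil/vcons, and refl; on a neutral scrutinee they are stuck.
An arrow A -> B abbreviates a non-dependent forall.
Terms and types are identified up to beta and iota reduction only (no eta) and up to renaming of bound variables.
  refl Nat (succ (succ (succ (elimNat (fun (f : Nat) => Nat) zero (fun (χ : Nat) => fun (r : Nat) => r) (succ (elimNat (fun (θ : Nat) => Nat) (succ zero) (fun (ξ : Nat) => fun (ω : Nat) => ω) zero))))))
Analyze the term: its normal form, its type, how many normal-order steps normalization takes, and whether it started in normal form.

normal form:
  refl Nat (succ (succ (succ zero)))
type:
  Eq Nat (succ (succ (succ zero))) (succ (succ (succ zero)))
steps to reach normal form (normal order): 8
started in normal form: no
first contracted redex: an elimNat iota-redex


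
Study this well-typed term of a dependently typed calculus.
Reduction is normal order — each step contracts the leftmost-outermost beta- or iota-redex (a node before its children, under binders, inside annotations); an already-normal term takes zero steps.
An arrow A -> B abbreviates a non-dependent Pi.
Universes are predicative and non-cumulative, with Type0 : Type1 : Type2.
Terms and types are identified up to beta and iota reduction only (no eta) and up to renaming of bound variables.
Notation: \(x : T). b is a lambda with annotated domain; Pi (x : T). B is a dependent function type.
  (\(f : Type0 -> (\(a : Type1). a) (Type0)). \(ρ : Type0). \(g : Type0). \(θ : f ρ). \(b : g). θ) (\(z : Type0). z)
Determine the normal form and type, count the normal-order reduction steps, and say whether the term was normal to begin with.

resulting normal form:
  \(f : Type0). \(a : Type0). \(ρ : f). \(g : a). ρ
the term's type:
  Pi (f : Type0). Pi (a : Type0). f -> a -> f
steps to reach normal form (normal order): 2
term was already normal: no
first contracted redex: a beta-redex


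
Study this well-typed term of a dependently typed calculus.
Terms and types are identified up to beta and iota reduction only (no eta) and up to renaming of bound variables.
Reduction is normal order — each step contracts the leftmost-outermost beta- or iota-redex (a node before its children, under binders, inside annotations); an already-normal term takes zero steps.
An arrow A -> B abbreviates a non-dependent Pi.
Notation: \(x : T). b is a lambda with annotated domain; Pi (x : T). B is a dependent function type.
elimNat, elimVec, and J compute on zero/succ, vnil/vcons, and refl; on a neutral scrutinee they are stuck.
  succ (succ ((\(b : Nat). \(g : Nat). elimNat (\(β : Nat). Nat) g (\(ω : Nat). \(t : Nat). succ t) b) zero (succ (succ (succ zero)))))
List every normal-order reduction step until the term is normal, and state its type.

normal-order reduction sequence:
  succ (succ ((\(b : Nat). \(g : Nat). elimNat (\(β : Nat). Nat) g (\(ω : Nat). \(t : Nat). succ t) b) zero (succ (succ (succ zero)))))
  ~> succ (succ ((\(b : Nat). elimNat (\(g : Nat). Nat) b (\(β : Nat). \(ω : Nat). succ ω) zero) (succ (succ (succ zero)))))
  ~> succ (succ (elimNat (\(b : Nat). Nat) (succ (succ (succ zero))) (\(g : Nat). \(β : Nat). succ β) zero))
  ~> succ (succ (succ (succ (succ zero))))
inferred type:
  Nat


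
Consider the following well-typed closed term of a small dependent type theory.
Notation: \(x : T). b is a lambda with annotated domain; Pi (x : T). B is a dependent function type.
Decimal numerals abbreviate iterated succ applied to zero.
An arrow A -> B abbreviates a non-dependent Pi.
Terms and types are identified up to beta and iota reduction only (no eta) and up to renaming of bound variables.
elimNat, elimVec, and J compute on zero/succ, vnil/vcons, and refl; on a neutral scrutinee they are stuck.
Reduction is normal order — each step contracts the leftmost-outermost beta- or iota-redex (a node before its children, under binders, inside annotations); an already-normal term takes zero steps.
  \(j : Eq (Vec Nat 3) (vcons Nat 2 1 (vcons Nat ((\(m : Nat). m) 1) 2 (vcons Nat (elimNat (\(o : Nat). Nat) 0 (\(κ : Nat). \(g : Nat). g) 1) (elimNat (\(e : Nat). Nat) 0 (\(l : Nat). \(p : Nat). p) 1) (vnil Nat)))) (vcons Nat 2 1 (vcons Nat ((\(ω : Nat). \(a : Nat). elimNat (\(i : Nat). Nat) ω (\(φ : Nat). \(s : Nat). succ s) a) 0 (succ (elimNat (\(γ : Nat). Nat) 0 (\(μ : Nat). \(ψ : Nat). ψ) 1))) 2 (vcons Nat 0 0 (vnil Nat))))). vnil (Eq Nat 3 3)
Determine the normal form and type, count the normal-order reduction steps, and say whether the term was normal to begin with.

reduced normal form:
  \(j : Eq (Vec Nat 3) (vcons Nat 2 1 (vcons Nat 1 2 (vcons Nat 0 0 (vnil Nat)))) (vcons Nat 2 1 (vcons Nat 1 2 (vcons Nat 0 0 (vnil Nat))))). vnil (Eq Nat 3 3)
inferred type:
  Eq (Vec Nat 3) (vcons Nat 2 1 (vcons Nat 1 2 (vcons Nat 0 0 (vnil Nat)))) (vcons Nat 2 1 (vcons Nat 1 2 (vcons Nat 0 0 (vnil Nat)))) -> Vec (Eq Nat 3 3) 0
reduction steps (normal order): 19
term was already normal: no
first contracted redex: a beta-redex


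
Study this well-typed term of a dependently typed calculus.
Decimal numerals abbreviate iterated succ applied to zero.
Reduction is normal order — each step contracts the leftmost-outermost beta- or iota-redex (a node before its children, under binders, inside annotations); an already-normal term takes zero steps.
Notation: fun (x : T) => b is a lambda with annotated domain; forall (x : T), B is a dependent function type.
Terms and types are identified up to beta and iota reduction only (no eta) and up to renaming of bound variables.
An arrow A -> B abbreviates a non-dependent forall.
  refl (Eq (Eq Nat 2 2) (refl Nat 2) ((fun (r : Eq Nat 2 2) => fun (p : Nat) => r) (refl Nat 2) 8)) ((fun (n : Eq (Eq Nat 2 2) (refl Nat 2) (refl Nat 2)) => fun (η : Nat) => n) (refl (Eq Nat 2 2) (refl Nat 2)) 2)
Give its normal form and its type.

normal form:
  refl (Eq (Eq Nat 2 2) (refl Nat 2) (refl Nat 2)) (refl (Eq Nat 2 2) (refl Nat 2))
inferred type:
  Eq (Eq (Eq Nat 2 2) (refl Nat 2) (refl Nat 2)) (refl (Eq Nat 2 2) (refl Nat 2)) (refl (Eq Nat 2 2) (refl Nat 2))


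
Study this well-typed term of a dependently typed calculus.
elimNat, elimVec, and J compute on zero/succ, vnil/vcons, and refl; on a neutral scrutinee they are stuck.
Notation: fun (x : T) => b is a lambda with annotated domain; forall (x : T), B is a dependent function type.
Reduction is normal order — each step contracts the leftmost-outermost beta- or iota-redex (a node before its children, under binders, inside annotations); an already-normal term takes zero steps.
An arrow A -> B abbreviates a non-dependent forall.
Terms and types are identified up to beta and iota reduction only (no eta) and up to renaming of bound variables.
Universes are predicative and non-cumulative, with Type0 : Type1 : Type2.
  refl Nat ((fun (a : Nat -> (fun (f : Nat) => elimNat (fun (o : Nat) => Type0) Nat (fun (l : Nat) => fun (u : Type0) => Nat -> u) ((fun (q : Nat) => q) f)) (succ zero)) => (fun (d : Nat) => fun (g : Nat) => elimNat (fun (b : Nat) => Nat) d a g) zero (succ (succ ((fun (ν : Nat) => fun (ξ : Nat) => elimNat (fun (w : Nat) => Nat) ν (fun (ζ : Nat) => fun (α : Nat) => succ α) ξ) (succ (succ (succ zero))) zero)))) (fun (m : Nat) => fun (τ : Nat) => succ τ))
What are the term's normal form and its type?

resulting normal form:
  refl Nat (succ (succ (succ (succ (succ zero)))))
the term's type:
  Eq Nat (succ (succ (succ (succ (succ zero))))) (succ (succ (succ (succ (succ zero)))))
observation: the first redex contracted is a beta-redex; the normal form is reached in 22 normal-order steps.


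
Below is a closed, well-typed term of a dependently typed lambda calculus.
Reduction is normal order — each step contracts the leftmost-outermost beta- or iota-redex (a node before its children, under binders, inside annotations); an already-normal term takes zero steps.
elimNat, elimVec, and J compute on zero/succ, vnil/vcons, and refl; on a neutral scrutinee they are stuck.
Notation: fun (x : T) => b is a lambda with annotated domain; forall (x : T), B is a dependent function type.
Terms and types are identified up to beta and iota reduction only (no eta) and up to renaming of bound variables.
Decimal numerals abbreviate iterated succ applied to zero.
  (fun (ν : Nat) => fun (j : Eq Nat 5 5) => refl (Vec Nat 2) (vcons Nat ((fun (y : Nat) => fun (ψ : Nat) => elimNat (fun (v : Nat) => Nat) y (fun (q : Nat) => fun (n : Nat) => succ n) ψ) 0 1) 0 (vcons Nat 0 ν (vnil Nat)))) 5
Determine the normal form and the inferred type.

reduced normal form:
  fun (ν : Eq Nat 5 5) => refl (Vec Nat 2) (vcons Nat 1 0 (vcons Nat 0 5 (vnil Nat)))
inferred type:
  forall (ν : Eq Nat 5 5), Eq (Vec Nat 2) (vcons Nat 1 0 (vcons Nat 0 5 (vnil Nat))) (vcons Nat 1 0 (vcons Nat 0 5 (vnil Nat)))
observation: contracting a beta-redex first, the term normalizes in 7 steps.


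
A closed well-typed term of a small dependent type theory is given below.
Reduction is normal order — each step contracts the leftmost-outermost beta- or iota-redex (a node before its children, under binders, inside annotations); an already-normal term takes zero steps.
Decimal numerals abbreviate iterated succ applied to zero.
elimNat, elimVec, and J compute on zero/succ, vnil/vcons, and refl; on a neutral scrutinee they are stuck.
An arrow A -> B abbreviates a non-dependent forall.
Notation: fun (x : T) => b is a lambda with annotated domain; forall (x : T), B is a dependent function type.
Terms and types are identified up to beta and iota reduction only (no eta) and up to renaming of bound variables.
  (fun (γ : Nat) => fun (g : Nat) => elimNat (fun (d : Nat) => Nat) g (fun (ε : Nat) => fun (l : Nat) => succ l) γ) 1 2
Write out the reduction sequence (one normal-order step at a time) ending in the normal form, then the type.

normal-order reduction:
  (fun (γ : Nat) => fun (g : Nat) => elimNat (fun (d : Nat) => Nat) g (fun (ε : Nat) => fun (l : Nat) => succ l) γ) 1 2
  ~> (fun (γ : Nat) => elimNat (fun (g : Nat) => Nat) γ (fun (d : Nat) => fun (ε : Nat) => succ ε) 1) 2
  ~> elimNat (fun (γ : Nat) => Nat) 2 (fun (g : Nat) => fun (d : Nat) => succ d) 1
  ~> (fun (γ : Nat) => fun (g : Nat) => succ g) 0 (elimNat (fun (d : Nat) => Nat) 2 (fun (ε : Nat) => fun (l : Nat) => succ l) 0)
  ~> (fun (γ : Nat) => succ γ) (elimNat (fun (g : Nat) => Nat) 2 (fun (d : Nat) => fun (ε : Nat) => succ ε) 0)
  ~> succ (elimNat (fun (γ : Nat) => Nat) 2 (fun (g : Nat) => fun (d : Nat) => succ d) 0)
  ~> 3
type:
  Nat


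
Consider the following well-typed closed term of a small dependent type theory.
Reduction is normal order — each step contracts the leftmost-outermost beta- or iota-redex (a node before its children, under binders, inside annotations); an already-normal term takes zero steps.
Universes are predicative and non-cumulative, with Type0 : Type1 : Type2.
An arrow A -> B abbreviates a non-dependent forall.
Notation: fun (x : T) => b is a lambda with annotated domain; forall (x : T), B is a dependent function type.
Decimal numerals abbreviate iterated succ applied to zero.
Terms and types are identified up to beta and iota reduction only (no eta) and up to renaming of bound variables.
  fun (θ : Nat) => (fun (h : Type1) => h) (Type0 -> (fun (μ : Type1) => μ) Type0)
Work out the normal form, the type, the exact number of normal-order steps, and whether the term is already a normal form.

resulting normal form:
  fun (θ : Nat) => Type0 -> Type0
inferred type:
  Nat -> Type1
reduction steps (normal order): 2
already normal: no
first contracted redex: a beta-redex
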